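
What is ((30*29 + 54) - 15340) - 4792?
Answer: -19208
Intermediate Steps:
((30*29 + 54) - 15340) - 4792 = ((870 + 54) - 15340) - 4792 = (924 - 15340) - 4792 = -14416 - 4792 = -19208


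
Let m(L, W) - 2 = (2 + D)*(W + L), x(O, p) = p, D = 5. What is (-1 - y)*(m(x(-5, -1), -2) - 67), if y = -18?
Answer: -1462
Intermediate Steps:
m(L, W) = 2 + 7*L + 7*W (m(L, W) = 2 + (2 + 5)*(W + L) = 2 + 7*(L + W) = 2 + (7*L + 7*W) = 2 + 7*L + 7*W)
(-1 - y)*(m(x(-5, -1), -2) - 67) = (-1 - 1*(-18))*((2 + 7*(-1) + 7*(-2)) - 67) = (-1 + 18)*((2 - 7 - 14) - 67) = 17*(-19 - 67) = 17*(-86) = -1462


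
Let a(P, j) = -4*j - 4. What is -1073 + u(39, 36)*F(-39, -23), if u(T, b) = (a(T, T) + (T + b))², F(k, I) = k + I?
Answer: -449023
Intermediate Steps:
a(P, j) = -4 - 4*j
F(k, I) = I + k
u(T, b) = (-4 + b - 3*T)² (u(T, b) = ((-4 - 4*T) + (T + b))² = (-4 + b - 3*T)²)
-1073 + u(39, 36)*F(-39, -23) = -1073 + (-4 + 36 - 3*39)²*(-23 - 39) = -1073 + (-4 + 36 - 117)²*(-62) = -1073 + (-85)²*(-62) = -1073 + 7225*(-62) = -1073 - 447950 = -449023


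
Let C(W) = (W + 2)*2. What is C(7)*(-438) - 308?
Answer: -8192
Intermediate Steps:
C(W) = 4 + 2*W (C(W) = (2 + W)*2 = 4 + 2*W)
C(7)*(-438) - 308 = (4 + 2*7)*(-438) - 308 = (4 + 14)*(-438) - 308 = 18*(-438) - 308 = -7884 - 308 = -8192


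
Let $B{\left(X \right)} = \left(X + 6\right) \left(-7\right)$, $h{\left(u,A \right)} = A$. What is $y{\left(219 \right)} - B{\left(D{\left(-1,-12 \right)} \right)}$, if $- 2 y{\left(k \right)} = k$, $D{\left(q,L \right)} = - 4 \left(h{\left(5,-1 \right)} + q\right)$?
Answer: $- \frac{23}{2} \approx -11.5$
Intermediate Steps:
$D{\left(q,L \right)} = 4 - 4 q$ ($D{\left(q,L \right)} = - 4 \left(-1 + q\right) = 4 - 4 q$)
$y{\left(k \right)} = - \frac{k}{2}$
$B{\left(X \right)} = -42 - 7 X$ ($B{\left(X \right)} = \left(6 + X\right) \left(-7\right) = -42 - 7 X$)
$y{\left(219 \right)} - B{\left(D{\left(-1,-12 \right)} \right)} = \left(- \frac{1}{2}\right) 219 - \left(-42 - 7 \left(4 - -4\right)\right) = - \frac{219}{2} - \left(-42 - 7 \left(4 + 4\right)\right) = - \frac{219}{2} - \left(-42 - 56\right) = - \frac{219}{2} - -98 = - \frac{219}{2} + 98 = - \frac{23}{2}$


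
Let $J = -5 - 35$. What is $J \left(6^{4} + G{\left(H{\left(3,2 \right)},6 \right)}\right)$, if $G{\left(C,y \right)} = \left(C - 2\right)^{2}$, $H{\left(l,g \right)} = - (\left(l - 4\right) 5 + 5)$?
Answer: $-52000$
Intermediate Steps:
$H{\left(l,g \right)} = 15 - 5 l$ ($H{\left(l,g \right)} = - (\left(-4 + l\right) 5 + 5) = - (\left(-20 + 5 l\right) + 5) = - (-15 + 5 l) = 15 - 5 l$)
$G{\left(C,y \right)} = \left(-2 + C\right)^{2}$
$J = -40$ ($J = -5 - 35 = -40$)
$J \left(6^{4} + G{\left(H{\left(3,2 \right)},6 \right)}\right) = - 40 \left(6^{4} + \left(-2 + \left(15 - 15\right)\right)^{2}\right) = - 40 \left(1296 + \left(-2 + \left(15 - 15\right)\right)^{2}\right) = - 40 \left(1296 + \left(-2 + 0\right)^{2}\right) = - 40 \left(1296 + \left(-2\right)^{2}\right) = - 40 \left(1296 + 4\right) = \left(-40\right) 1300 = -52000$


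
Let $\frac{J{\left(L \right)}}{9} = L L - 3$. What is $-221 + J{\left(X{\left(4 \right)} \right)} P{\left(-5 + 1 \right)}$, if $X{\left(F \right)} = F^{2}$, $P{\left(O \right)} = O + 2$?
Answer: $-4775$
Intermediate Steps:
$P{\left(O \right)} = 2 + O$
$J{\left(L \right)} = -27 + 9 L^{2}$ ($J{\left(L \right)} = 9 \left(L L - 3\right) = 9 \left(L^{2} - 3\right) = 9 \left(-3 + L^{2}\right) = -27 + 9 L^{2}$)
$-221 + J{\left(X{\left(4 \right)} \right)} P{\left(-5 + 1 \right)} = -221 + \left(-27 + 9 \left(4^{2}\right)^{2}\right) \left(2 + \left(-5 + 1\right)\right) = -221 + \left(-27 + 9 \cdot 16^{2}\right) \left(2 - 4\right) = -221 + \left(-27 + 9 \cdot 256\right) \left(-2\right) = -221 + \left(-27 + 2304\right) \left(-2\right) = -221 + 2277 \left(-2\right) = -221 - 4554 = -4775$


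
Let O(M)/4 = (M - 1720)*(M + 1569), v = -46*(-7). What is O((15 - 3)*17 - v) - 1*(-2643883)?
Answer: -8023869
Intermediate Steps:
v = 322
O(M) = 4*(-1720 + M)*(1569 + M) (O(M) = 4*((M - 1720)*(M + 1569)) = 4*((-1720 + M)*(1569 + M)) = 4*(-1720 + M)*(1569 + M))
O((15 - 3)*17 - v) - 1*(-2643883) = (-10794720 - 604*((15 - 3)*17 - 1*322) + 4*((15 - 3)*17 - 1*322)²) - 1*(-2643883) = (-10794720 - 604*(12*17 - 322) + 4*(12*17 - 322)²) + 2643883 = (-10794720 - 604*(204 - 322) + 4*(204 - 322)²) + 2643883 = (-10794720 - 604*(-118) + 4*(-118)²) + 2643883 = (-10794720 + 71272 + 4*13924) + 2643883 = (-10794720 + 71272 + 55696) + 2643883 = -10667752 + 2643883 = -8023869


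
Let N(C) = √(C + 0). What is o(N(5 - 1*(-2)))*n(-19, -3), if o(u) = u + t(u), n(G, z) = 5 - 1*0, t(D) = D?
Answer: 10*√7 ≈ 26.458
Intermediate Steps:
n(G, z) = 5 (n(G, z) = 5 + 0 = 5)
N(C) = √C
o(u) = 2*u (o(u) = u + u = 2*u)
o(N(5 - 1*(-2)))*n(-19, -3) = (2*√(5 - 1*(-2)))*5 = (2*√(5 + 2))*5 = (2*√7)*5 = 10*√7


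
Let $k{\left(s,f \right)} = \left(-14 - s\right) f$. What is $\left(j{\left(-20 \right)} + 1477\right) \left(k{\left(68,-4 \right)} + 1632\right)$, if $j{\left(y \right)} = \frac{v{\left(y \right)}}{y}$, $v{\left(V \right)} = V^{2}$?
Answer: $2855720$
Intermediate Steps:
$j{\left(y \right)} = y$ ($j{\left(y \right)} = \frac{y^{2}}{y} = y$)
$k{\left(s,f \right)} = f \left(-14 - s\right)$
$\left(j{\left(-20 \right)} + 1477\right) \left(k{\left(68,-4 \right)} + 1632\right) = \left(-20 + 1477\right) \left(\left(-1\right) \left(-4\right) \left(14 + 68\right) + 1632\right) = 1457 \left(\left(-1\right) \left(-4\right) 82 + 1632\right) = 1457 \left(328 + 1632\right) = 1457 \cdot 1960 = 2855720$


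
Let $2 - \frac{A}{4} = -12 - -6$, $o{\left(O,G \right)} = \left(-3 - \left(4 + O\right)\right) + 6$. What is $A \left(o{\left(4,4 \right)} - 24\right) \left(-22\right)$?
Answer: $20416$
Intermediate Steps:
$o{\left(O,G \right)} = -1 - O$ ($o{\left(O,G \right)} = \left(-7 - O\right) + 6 = -1 - O$)
$A = 32$ ($A = 8 - 4 \left(-12 - -6\right) = 8 - 4 \left(-12 + 6\right) = 8 - -24 = 8 + 24 = 32$)
$A \left(o{\left(4,4 \right)} - 24\right) \left(-22\right) = 32 \left(\left(-1 - 4\right) - 24\right) \left(-22\right) = 32 \left(-5 - 24\right) \left(-22\right) = 32 \left(-29\right) \left(-22\right) = \left(-928\right) \left(-22\right) = 20416$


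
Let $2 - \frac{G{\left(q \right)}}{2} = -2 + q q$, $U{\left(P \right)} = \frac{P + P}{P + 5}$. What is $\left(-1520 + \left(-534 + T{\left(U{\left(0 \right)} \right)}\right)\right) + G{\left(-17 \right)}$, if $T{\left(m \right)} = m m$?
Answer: $-2624$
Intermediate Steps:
$U{\left(P \right)} = \frac{2 P}{5 + P}$
$T{\left(m \right)} = m^{2}$
$G{\left(q \right)} = 8 - 2 q^{2}$ ($G{\left(q \right)} = 4 - 2 \left(-2 + q q\right) = 4 - 2 \left(-2 + q^{2}\right) = 4 - \left(-4 + 2 q^{2}\right) = 8 - 2 q^{2}$)
$\left(-1520 + \left(-534 + T{\left(U{\left(0 \right)} \right)}\right)\right) + G{\left(-17 \right)} = \left(-1520 - \left(534 - \left(2 \cdot 0 \frac{1}{5 + 0}\right)^{2}\right)\right) + \left(8 - 2 \left(-17\right)^{2}\right) = \left(-1520 - \left(534 - \left(2 \cdot 0 \cdot \frac{1}{5}\right)^{2}\right)\right) + \left(8 - 578\right) = \left(-1520 - \left(534 - 0^{2}\right)\right) - 570 = \left(-1520 + \left(-534 + 0\right)\right) - 570 = \left(-1520 - 534\right) - 570 = -2054 - 570 = -2624$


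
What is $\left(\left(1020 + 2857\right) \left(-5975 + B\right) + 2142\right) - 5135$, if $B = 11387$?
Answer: $20979331$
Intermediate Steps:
$\left(\left(1020 + 2857\right) \left(-5975 + B\right) + 2142\right) - 5135 = \left(\left(1020 + 2857\right) \left(-5975 + 11387\right) + 2142\right) - 5135 = \left(3877 \cdot 5412 + 2142\right) - 5135 = \left(20982324 + 2142\right) - 5135 = 20984466 - 5135 = 20979331$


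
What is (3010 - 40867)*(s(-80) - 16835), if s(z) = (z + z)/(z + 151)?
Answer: 45255961365/71 ≈ 6.3741e+8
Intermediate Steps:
s(z) = 2*z/(151 + z) (s(z) = (2*z)/(151 + z) = 2*z/(151 + z))
(3010 - 40867)*(s(-80) - 16835) = (3010 - 40867)*(2*(-80)/(151 - 80) - 16835) = -37857*(2*(-80)/71 - 16835) = -37857*(2*(-80)*(1/71) - 16835) = -37857*(-160/71 - 16835) = -37857*(-1195445/71) = 45255961365/71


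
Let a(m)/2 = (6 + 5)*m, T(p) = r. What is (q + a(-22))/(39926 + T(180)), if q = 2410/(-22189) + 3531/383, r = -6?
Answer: -4035792979/339255609040 ≈ -0.011896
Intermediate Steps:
T(p) = -6
a(m) = 22*m (a(m) = 2*((6 + 5)*m) = 2*(11*m) = 22*m)
q = 77426329/8498387 (q = 2410*(-1/22189) + 3531*(1/383) = -2410/22189 + 3531/383 = 77426329/8498387 ≈ 9.1107)
(q + a(-22))/(39926 + T(180)) = (77426329/8498387 + 22*(-22))/(39926 - 6) = (77426329/8498387 - 484)/39920 = -4035792979/8498387*1/39920 = -4035792979/339255609040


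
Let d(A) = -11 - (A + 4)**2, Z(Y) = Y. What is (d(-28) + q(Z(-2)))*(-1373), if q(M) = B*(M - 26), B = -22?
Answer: -39817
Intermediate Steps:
d(A) = -11 - (4 + A)**2
q(M) = 572 - 22*M (q(M) = -22*(M - 26) = -22*(-26 + M) = 572 - 22*M)
(d(-28) + q(Z(-2)))*(-1373) = ((-11 - (4 - 28)**2) + (572 - 22*(-2)))*(-1373) = ((-11 - 1*(-24)**2) + (572 + 44))*(-1373) = ((-11 - 1*576) + 616)*(-1373) = ((-11 - 576) + 616)*(-1373) = (-587 + 616)*(-1373) = 29*(-1373) = -39817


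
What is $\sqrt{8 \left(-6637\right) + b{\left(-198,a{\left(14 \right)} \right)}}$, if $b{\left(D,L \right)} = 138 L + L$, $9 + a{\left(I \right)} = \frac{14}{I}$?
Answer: $88 i \sqrt{7} \approx 232.83 i$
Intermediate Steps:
$a{\left(I \right)} = -9 + \frac{14}{I}$
$b{\left(D,L \right)} = 139 L$
$\sqrt{8 \left(-6637\right) + b{\left(-198,a{\left(14 \right)} \right)}} = \sqrt{8 \left(-6637\right) + 139 \left(-9 + \frac{14}{14}\right)} = \sqrt{-53096 + 139 \left(-9 + 14 \cdot \frac{1}{14}\right)} = \sqrt{-53096 + 139 \left(-9 + 1\right)} = \sqrt{-53096 + 139 \left(-8\right)} = \sqrt{-53096 - 1112} = \sqrt{-54208} = 88 i \sqrt{7}$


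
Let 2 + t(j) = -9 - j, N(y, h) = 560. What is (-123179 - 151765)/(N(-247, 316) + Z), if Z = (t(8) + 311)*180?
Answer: -2148/415 ≈ -5.1759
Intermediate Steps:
t(j) = -11 - j (t(j) = -2 + (-9 - j) = -11 - j)
Z = 52560 (Z = ((-11 - 1*8) + 311)*180 = ((-11 - 8) + 311)*180 = (-19 + 311)*180 = 292*180 = 52560)
(-123179 - 151765)/(N(-247, 316) + Z) = (-123179 - 151765)/(560 + 52560) = -274944/53120 = -274944*1/53120 = -2148/415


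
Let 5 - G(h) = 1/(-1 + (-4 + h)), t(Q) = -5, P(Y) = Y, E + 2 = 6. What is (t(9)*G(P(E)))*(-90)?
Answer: 2700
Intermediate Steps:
E = 4 (E = -2 + 6 = 4)
G(h) = 5 - 1/(-5 + h) (G(h) = 5 - 1/(-1 + (-4 + h)) = 5 - 1/(-5 + h))
(t(9)*G(P(E)))*(-90) = -5*(-26 + 5*4)/(-5 + 4)*(-90) = -5*(-26 + 20)/(-1)*(-90) = -(-5)*(-6)*(-90) = -5*6*(-90) = -30*(-90) = 2700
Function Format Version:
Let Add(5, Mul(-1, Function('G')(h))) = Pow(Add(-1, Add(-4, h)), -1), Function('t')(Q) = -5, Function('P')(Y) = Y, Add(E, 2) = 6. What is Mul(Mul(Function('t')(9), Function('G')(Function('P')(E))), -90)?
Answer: 2700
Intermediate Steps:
E = 4 (E = Add(-2, 6) = 4)
Function('G')(h) = Add(5, Mul(-1, Pow(Add(-5, h), -1))) (Function('G')(h) = Add(5, Mul(-1, Pow(Add(-1, Add(-4, h)), -1))) = Add(5, Mul(-1, Pow(Add(-5, h), -1))))
Mul(Mul(Function('t')(9), Function('G')(Function('P')(E))), -90) = Mul(Mul(-5, Mul(Pow(Add(-5, 4), -1), Add(-26, Mul(5, 4)))), -90) = Mul(Mul(-5, Mul(Pow(-1, -1), Add(-26, 20))), -90) = Mul(Mul(-5, Mul(-1, -6)), -90) = Mul(Mul(-5, 6), -90) = Mul(-30, -90) = 2700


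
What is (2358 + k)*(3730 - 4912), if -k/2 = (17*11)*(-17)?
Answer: -10302312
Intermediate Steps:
k = 6358 (k = -2*17*11*(-17) = -374*(-17) = -2*(-3179) = 6358)
(2358 + k)*(3730 - 4912) = (2358 + 6358)*(3730 - 4912) = 8716*(-1182) = -10302312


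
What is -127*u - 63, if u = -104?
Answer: 13145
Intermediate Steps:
-127*u - 63 = -127*(-104) - 63 = 13208 - 63 = 13145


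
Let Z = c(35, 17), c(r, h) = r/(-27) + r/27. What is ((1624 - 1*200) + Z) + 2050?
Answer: 3474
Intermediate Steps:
c(r, h) = 0 (c(r, h) = r*(-1/27) + r*(1/27) = -r/27 + r/27 = 0)
Z = 0
((1624 - 1*200) + Z) + 2050 = ((1624 - 1*200) + 0) + 2050 = ((1624 - 200) + 0) + 2050 = (1424 + 0) + 2050 = 1424 + 2050 = 3474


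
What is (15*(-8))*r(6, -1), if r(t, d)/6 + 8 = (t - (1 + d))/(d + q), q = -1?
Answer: 7920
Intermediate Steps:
r(t, d) = -48 + 6*(-1 + t - d)/(-1 + d) (r(t, d) = -48 + 6*((t - (1 + d))/(d - 1)) = -48 + 6*((t + (-1 - d))/(-1 + d)) = -48 + 6*((-1 + t - d)/(-1 + d)) = -48 + 6*(-1 + t - d)/(-1 + d))
(15*(-8))*r(6, -1) = (15*(-8))*(6*(7 + 6 - 9*(-1))/(-1 - 1)) = -720*(7 + 6 + 9)/(-2) = -720*(-1)*22/2 = -120*(-66) = 7920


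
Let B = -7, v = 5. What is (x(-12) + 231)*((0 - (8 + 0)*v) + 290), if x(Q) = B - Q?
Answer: 59000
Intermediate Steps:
x(Q) = -7 - Q
(x(-12) + 231)*((0 - (8 + 0)*v) + 290) = ((-7 - 1*(-12)) + 231)*((0 - (8 + 0)*5) + 290) = ((-7 + 12) + 231)*((0 - 8*5) + 290) = (5 + 231)*((0 - 1*40) + 290) = 236*((0 - 40) + 290) = 236*(-40 + 290) = 236*250 = 59000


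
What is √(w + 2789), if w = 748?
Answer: 3*√393 ≈ 59.473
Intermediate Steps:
√(w + 2789) = √(748 + 2789) = √3537 = 3*√393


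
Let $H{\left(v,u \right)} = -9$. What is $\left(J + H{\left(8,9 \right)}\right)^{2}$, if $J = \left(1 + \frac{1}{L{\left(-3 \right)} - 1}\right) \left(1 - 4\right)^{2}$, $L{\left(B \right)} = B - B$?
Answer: $81$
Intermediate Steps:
$L{\left(B \right)} = 0$
$J = 0$ ($J = \left(1 + \frac{1}{0 - 1}\right) \left(1 - 4\right)^{2} = \left(1 + \frac{1}{-1}\right) \left(-3\right)^{2} = \left(1 - 1\right) 9 = 0 \cdot 9 = 0$)
$\left(J + H{\left(8,9 \right)}\right)^{2} = \left(0 - 9\right)^{2} = \left(-9\right)^{2} = 81$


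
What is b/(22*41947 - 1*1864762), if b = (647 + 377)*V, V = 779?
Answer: -99712/117741 ≈ -0.84688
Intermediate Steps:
b = 797696 (b = (647 + 377)*779 = 1024*779 = 797696)
b/(22*41947 - 1*1864762) = 797696/(22*41947 - 1*1864762) = 797696/(922834 - 1864762) = 797696/(-941928) = 797696*(-1/941928) = -99712/117741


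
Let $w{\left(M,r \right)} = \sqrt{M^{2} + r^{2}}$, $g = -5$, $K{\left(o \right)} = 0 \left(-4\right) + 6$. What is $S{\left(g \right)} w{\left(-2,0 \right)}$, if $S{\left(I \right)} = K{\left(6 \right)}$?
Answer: $12$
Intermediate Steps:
$K{\left(o \right)} = 6$ ($K{\left(o \right)} = 0 + 6 = 6$)
$S{\left(I \right)} = 6$
$S{\left(g \right)} w{\left(-2,0 \right)} = 6 \sqrt{\left(-2\right)^{2} + 0^{2}} = 6 \sqrt{4 + 0} = 6 \sqrt{4} = 6 \cdot 2 = 12$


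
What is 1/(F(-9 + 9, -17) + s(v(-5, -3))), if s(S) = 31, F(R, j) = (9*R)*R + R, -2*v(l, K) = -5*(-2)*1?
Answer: 1/31 ≈ 0.032258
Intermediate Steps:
v(l, K) = -5 (v(l, K) = -(-5*(-2))/2 = -5)
F(R, j) = R + 9*R² (F(R, j) = 9*R² + R = R + 9*R²)
1/(F(-9 + 9, -17) + s(v(-5, -3))) = 1/((-9 + 9)*(1 + 9*(-9 + 9)) + 31) = 1/(0*(1 + 9*0) + 31) = 1/(0*(1 + 0) + 31) = 1/(0*1 + 31) = 1/(0 + 31) = 1/31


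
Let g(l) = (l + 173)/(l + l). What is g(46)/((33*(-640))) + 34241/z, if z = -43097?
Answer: -22180356961/27913064960 ≈ -0.79462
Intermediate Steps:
g(l) = (173 + l)/(2*l) (g(l) = (173 + l)/((2*l)) = (173 + l)*(1/(2*l)) = (173 + l)/(2*l))
g(46)/((33*(-640))) + 34241/z = ((½)*(173 + 46)/46)/((33*(-640))) + 34241/(-43097) = ((½)*(1/46)*219)/(-21120) + 34241*(-1/43097) = (219/92)*(-1/21120) - 34241/43097 = -73/647680 - 34241/43097 = -22180356961/27913064960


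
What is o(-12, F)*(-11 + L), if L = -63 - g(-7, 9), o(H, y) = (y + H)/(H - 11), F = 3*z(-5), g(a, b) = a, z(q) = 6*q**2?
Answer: 29346/23 ≈ 1275.9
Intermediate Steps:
F = 450 (F = 3*(6*(-5)**2) = 3*(6*25) = 3*150 = 450)
o(H, y) = (H + y)/(-11 + H)
L = -56 (L = -63 - 1*(-7) = -63 + 7 = -56)
o(-12, F)*(-11 + L) = ((-12 + 450)/(-11 - 12))*(-11 - 56) = (438/(-23))*(-67) = -1/23*438*(-67) = -438/23*(-67) = 29346/23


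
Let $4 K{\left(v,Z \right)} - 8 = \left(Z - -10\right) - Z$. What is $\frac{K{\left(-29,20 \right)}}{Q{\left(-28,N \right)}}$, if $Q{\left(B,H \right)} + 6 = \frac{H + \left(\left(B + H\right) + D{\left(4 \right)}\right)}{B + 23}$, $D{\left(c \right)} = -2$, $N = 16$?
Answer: $- \frac{45}{64} \approx -0.70313$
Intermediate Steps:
$K{\left(v,Z \right)} = \frac{9}{2}$ ($K{\left(v,Z \right)} = 2 + \frac{\left(Z - -10\right) - Z}{4} = 2 + \frac{\left(Z + 10\right) - Z}{4} = 2 + \frac{\left(10 + Z\right) - Z}{4} = 2 + \frac{1}{4} \cdot 10 = 2 + \frac{5}{2} = \frac{9}{2}$)
$Q{\left(B,H \right)} = -6 + \frac{-2 + B + 2 H}{23 + B}$ ($Q{\left(B,H \right)} = -6 + \frac{H - \left(2 - B - H\right)}{B + 23} = -6 + \frac{H + \left(-2 + B + H\right)}{23 + B} = -6 + \frac{-2 + B + 2 H}{23 + B}$)
$\frac{K{\left(-29,20 \right)}}{Q{\left(-28,N \right)}} = \frac{9}{2 \frac{-140 - -140 + 2 \cdot 16}{23 - 28}} = \frac{9}{2 \frac{-140 + 140 + 32}{-5}} = \frac{9}{2 \left(\left(- \frac{1}{5}\right) 32\right)} = \frac{9}{2 \left(- \frac{32}{5}\right)} = \frac{9}{2} \left(- \frac{5}{32}\right) = - \frac{45}{64}$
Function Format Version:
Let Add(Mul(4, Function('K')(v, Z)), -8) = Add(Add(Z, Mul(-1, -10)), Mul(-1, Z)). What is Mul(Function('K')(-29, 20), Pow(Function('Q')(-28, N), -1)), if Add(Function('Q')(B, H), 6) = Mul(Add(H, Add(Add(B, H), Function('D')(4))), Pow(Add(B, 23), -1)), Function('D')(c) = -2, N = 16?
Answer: Rational(-45, 64) ≈ -0.70313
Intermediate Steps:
Function('K')(v, Z) = Rational(9, 2) (Function('K')(v, Z) = Add(2, Mul(Rational(1, 4), Add(Add(Z, Mul(-1, -10)), Mul(-1, Z)))) = Add(2, Mul(Rational(1, 4), Add(Add(Z, 10), Mul(-1, Z)))) = Add(2, Mul(Rational(1, 4), Add(Add(10, Z), Mul(-1, Z)))) = Add(2, Mul(Rational(1, 4), 10)) = Add(2, Rational(5, 2)) = Rational(9, 2))
Function('Q')(B, H) = Add(-6, Mul(Pow(Add(23, B), -1), Add(-2, B, Mul(2, H)))) (Function('Q')(B, H) = Add(-6, Mul(Add(H, Add(Add(B, H), -2)), Pow(Add(B, 23), -1))) = Add(-6, Mul(Add(H, Add(-2, B, H)), Pow(Add(23, B), -1))) = Add(-6, Mul(Add(-2, B, Mul(2, H)), Pow(Add(23, B), -1))) = Add(-6, Mul(Pow(Add(23, B), -1), Add(-2, B, Mul(2, H)))))
Mul(Function('K')(-29, 20), Pow(Function('Q')(-28, N), -1)) = Mul(Rational(9, 2), Pow(Mul(Pow(Add(23, -28), -1), Add(-140, Mul(-5, -28), Mul(2, 16))), -1)) = Mul(Rational(9, 2), Pow(Mul(Pow(-5, -1), Add(-140, 140, 32)), -1)) = Mul(Rational(9, 2), Pow(Mul(Rational(-1, 5), 32), -1)) = Mul(Rational(9, 2), Pow(Rational(-32, 5), -1)) = Mul(Rational(9, 2), Rational(-5, 32)) = Rational(-45, 64)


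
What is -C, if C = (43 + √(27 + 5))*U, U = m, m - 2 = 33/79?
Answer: -8213/79 - 764*√2/79 ≈ -117.64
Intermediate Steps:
m = 191/79 (m = 2 + 33/79 = 191/79 ≈ 2.4177)
U = 191/79 ≈ 2.4177
C = 8213/79 + 764*√2/79 (C = (43 + √(27 + 5))*(191/79) = (43 + √32)*(191/79) = (43 + 4*√2)*(191/79) = 8213/79 + 764*√2/79 ≈ 117.64)
-C = -(8213/79 + 764*√2/79) = -8213/79 - 764*√2/79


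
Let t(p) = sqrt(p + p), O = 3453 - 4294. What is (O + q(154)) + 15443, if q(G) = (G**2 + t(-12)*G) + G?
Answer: 38472 + 308*I*sqrt(6) ≈ 38472.0 + 754.44*I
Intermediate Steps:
O = -841
t(p) = sqrt(2)*sqrt(p) (t(p) = sqrt(2*p) = sqrt(2)*sqrt(p))
q(G) = G + G**2 + 2*I*G*sqrt(6) (q(G) = (G**2 + (sqrt(2)*sqrt(-12))*G) + G = (G**2 + (sqrt(2)*(2*I*sqrt(3)))*G) + G = (G**2 + (2*I*sqrt(6))*G) + G = (G**2 + 2*I*G*sqrt(6)) + G = G + G**2 + 2*I*G*sqrt(6))
(O + q(154)) + 15443 = (-841 + 154*(1 + 154 + 2*I*sqrt(6))) + 15443 = (-841 + 154*(155 + 2*I*sqrt(6))) + 15443 = (-841 + (23870 + 308*I*sqrt(6))) + 15443 = (23029 + 308*I*sqrt(6)) + 15443 = 38472 + 308*I*sqrt(6)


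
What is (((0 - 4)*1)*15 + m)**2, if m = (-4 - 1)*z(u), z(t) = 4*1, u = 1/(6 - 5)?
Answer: 6400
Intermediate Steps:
u = 1 (u = 1/1 = 1)
z(t) = 4
m = -20 (m = (-4 - 1)*4 = -5*4 = -20)
(((0 - 4)*1)*15 + m)**2 = (((0 - 4)*1)*15 - 20)**2 = (-4*1*15 - 20)**2 = (-4*15 - 20)**2 = (-60 - 20)**2 = (-80)**2 = 6400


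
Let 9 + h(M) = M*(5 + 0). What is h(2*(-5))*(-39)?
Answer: 2301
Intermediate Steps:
h(M) = -9 + 5*M (h(M) = -9 + M*(5 + 0) = -9 + M*5 = -9 + 5*M)
h(2*(-5))*(-39) = (-9 + 5*(2*(-5)))*(-39) = (-9 + 5*(-10))*(-39) = (-9 - 50)*(-39) = -59*(-39) = 2301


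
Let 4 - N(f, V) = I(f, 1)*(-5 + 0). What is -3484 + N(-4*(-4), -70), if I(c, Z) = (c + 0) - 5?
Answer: -3425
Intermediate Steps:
I(c, Z) = -5 + c (I(c, Z) = c - 5 = -5 + c)
N(f, V) = -21 + 5*f (N(f, V) = 4 - (-5 + f)*(-5 + 0) = 4 - (-5 + f)*(-5) = 4 - (25 - 5*f) = 4 + (-25 + 5*f) = -21 + 5*f)
-3484 + N(-4*(-4), -70) = -3484 + (-21 + 5*(-4*(-4))) = -3484 + (-21 + 5*16) = -3484 + (-21 + 80) = -3484 + 59 = -3425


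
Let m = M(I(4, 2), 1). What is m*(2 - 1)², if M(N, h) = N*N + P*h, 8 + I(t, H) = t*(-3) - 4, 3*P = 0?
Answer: 576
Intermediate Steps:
P = 0 (P = (⅓)*0 = 0)
I(t, H) = -12 - 3*t (I(t, H) = -8 + (t*(-3) - 4) = -8 + (-3*t - 4) = -8 + (-4 - 3*t) = -12 - 3*t)
M(N, h) = N² (M(N, h) = N*N + 0*h = N² + 0 = N²)
m = 576 (m = (-12 - 3*4)² = (-12 - 12)² = (-24)² = 576)
m*(2 - 1)² = 576*(2 - 1)² = 576*1² = 576*1 = 576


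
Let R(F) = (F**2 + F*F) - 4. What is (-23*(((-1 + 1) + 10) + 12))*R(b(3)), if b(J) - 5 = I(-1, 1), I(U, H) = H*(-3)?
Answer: -2024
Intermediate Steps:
I(U, H) = -3*H
b(J) = 2 (b(J) = 5 - 3*1 = 5 - 3 = 2)
R(F) = -4 + 2*F**2 (R(F) = (F**2 + F**2) - 4 = 2*F**2 - 4 = -4 + 2*F**2)
(-23*(((-1 + 1) + 10) + 12))*R(b(3)) = (-23*(((-1 + 1) + 10) + 12))*(-4 + 2*2**2) = (-23*((0 + 10) + 12))*(-4 + 2*4) = (-23*(10 + 12))*(-4 + 8) = -23*22*4 = -506*4 = -2024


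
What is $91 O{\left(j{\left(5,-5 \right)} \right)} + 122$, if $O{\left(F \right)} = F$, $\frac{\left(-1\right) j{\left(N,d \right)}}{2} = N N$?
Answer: $-4428$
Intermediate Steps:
$j{\left(N,d \right)} = - 2 N^{2}$ ($j{\left(N,d \right)} = - 2 N N = - 2 N^{2}$)
$91 O{\left(j{\left(5,-5 \right)} \right)} + 122 = 91 \left(- 2 \cdot 5^{2}\right) + 122 = 91 \left(\left(-2\right) 25\right) + 122 = 91 \left(-50\right) + 122 = -4550 + 122 = -4428$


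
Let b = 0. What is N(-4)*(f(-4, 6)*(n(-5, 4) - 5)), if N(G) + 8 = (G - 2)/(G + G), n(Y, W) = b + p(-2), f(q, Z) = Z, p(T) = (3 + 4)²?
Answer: -1914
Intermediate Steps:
p(T) = 49 (p(T) = 7² = 49)
n(Y, W) = 49 (n(Y, W) = 0 + 49 = 49)
N(G) = -8 + (-2 + G)/(2*G) (N(G) = -8 + (G - 2)/(G + G) = -8 + (-2 + G)/((2*G)) = -8 + (-2 + G)*(1/(2*G)) = -8 + (-2 + G)/(2*G))
N(-4)*(f(-4, 6)*(n(-5, 4) - 5)) = (-15/2 - 1/(-4))*(6*(49 - 5)) = (-15/2 - 1*(-¼))*(6*44) = (-15/2 + ¼)*264 = -29/4*264 = -1914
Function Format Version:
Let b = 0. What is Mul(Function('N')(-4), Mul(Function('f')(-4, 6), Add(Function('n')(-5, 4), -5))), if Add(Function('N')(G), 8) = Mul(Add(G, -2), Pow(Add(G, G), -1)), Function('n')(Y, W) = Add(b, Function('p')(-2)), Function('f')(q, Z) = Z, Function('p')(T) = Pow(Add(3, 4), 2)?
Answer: -1914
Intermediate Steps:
Function('p')(T) = 49 (Function('p')(T) = Pow(7, 2) = 49)
Function('n')(Y, W) = 49 (Function('n')(Y, W) = Add(0, 49) = 49)
Function('N')(G) = Add(-8, Mul(Rational(1, 2), Pow(G, -1), Add(-2, G))) (Function('N')(G) = Add(-8, Mul(Add(G, -2), Pow(Add(G, G), -1))) = Add(-8, Mul(Add(-2, G), Pow(Mul(2, G), -1))) = Add(-8, Mul(Add(-2, G), Mul(Rational(1, 2), Pow(G, -1)))) = Add(-8, Mul(Rational(1, 2), Pow(G, -1), Add(-2, G))))
Mul(Function('N')(-4), Mul(Function('f')(-4, 6), Add(Function('n')(-5, 4), -5))) = Mul(Add(Rational(-15, 2), Mul(-1, Pow(-4, -1))), Mul(6, Add(49, -5))) = Mul(Add(Rational(-15, 2), Mul(-1, Rational(-1, 4))), Mul(6, 44)) = Mul(Add(Rational(-15, 2), Rational(1, 4)), 264) = Mul(Rational(-29, 4), 264) = -1914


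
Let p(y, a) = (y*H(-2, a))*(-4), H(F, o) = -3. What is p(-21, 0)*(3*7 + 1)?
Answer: -5544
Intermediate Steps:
p(y, a) = 12*y (p(y, a) = (y*(-3))*(-4) = -3*y*(-4) = 12*y)
p(-21, 0)*(3*7 + 1) = (12*(-21))*(3*7 + 1) = -252*(21 + 1) = -252*22 = -5544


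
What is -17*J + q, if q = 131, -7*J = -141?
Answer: -1480/7 ≈ -211.43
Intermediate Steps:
J = 141/7 (J = -⅐*(-141) = 141/7 ≈ 20.143)
-17*J + q = -17*141/7 + 131 = -2397/7 + 131 = -1480/7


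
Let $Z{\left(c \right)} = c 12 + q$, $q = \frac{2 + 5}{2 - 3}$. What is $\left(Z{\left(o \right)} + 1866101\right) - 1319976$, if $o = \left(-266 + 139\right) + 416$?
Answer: $549586$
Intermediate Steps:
$q = -7$ ($q = \frac{7}{-1} = 7 \left(-1\right) = -7$)
$o = 289$ ($o = -127 + 416 = 289$)
$Z{\left(c \right)} = -7 + 12 c$ ($Z{\left(c \right)} = c 12 - 7 = 12 c - 7 = -7 + 12 c$)
$\left(Z{\left(o \right)} + 1866101\right) - 1319976 = \left(\left(-7 + 12 \cdot 289\right) + 1866101\right) - 1319976 = \left(\left(-7 + 3468\right) + 1866101\right) - 1319976 = \left(3461 + 1866101\right) - 1319976 = 1869562 - 1319976 = 549586$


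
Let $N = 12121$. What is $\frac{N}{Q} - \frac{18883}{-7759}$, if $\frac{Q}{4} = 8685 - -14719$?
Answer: $\frac{1861797767}{726366544} \approx 2.5632$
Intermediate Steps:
$Q = 93616$ ($Q = 4 \left(8685 - -14719\right) = 4 \left(8685 + 14719\right) = 4 \cdot 23404 = 93616$)
$\frac{N}{Q} - \frac{18883}{-7759} = \frac{12121}{93616} - \frac{18883}{-7759} = 12121 \cdot \frac{1}{93616} - - \frac{18883}{7759} = \frac{12121}{93616} + \frac{18883}{7759} = \frac{1861797767}{726366544}$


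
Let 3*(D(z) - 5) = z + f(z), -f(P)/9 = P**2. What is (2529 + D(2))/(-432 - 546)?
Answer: -3784/1467 ≈ -2.5794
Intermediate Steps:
f(P) = -9*P**2
D(z) = 5 - 3*z**2 + z/3 (D(z) = 5 + (z - 9*z**2)/3 = 5 + (-3*z**2 + z/3) = 5 - 3*z**2 + z/3)
(2529 + D(2))/(-432 - 546) = (2529 + (5 - 3*2**2 + (1/3)*2))/(-432 - 546) = (2529 + (5 - 3*4 + 2/3))/(-978) = (2529 + (5 - 12 + 2/3))*(-1/978) = (2529 - 19/3)*(-1/978) = (7568/3)*(-1/978) = -3784/1467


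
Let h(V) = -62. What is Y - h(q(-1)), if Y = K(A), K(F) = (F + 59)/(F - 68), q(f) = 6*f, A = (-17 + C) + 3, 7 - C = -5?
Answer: 4283/70 ≈ 61.186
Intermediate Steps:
C = 12 (C = 7 - 1*(-5) = 7 + 5 = 12)
A = -2 (A = (-17 + 12) + 3 = -5 + 3 = -2)
K(F) = (59 + F)/(-68 + F)
Y = -57/70 (Y = (59 - 2)/(-68 - 2) = 57/(-70) = -1/70*57 = -57/70 ≈ -0.81429)
Y - h(q(-1)) = -57/70 - 1*(-62) = -57/70 + 62 = 4283/70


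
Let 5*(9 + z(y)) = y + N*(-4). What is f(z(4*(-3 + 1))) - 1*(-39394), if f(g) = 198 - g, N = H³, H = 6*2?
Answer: 40985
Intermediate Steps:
H = 12
N = 1728 (N = 12³ = 1728)
z(y) = -6957/5 + y/5 (z(y) = -9 + (y + 1728*(-4))/5 = -9 + (y - 6912)/5 = -9 + (-6912 + y)/5 = -9 + (-6912/5 + y/5) = -6957/5 + y/5)
f(z(4*(-3 + 1))) - 1*(-39394) = (198 - (-6957/5 + (4*(-3 + 1))/5)) - 1*(-39394) = (198 - (-6957/5 + (4*(-2))/5)) + 39394 = (198 - (-6957/5 + (⅕)*(-8))) + 39394 = (198 - (-6957/5 - 8/5)) + 39394 = (198 - 1*(-1393)) + 39394 = (198 + 1393) + 39394 = 1591 + 39394 = 40985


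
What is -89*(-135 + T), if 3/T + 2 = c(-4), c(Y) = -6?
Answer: 96387/8 ≈ 12048.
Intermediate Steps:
T = -3/8 (T = 3/(-2 - 6) = 3/(-8) = 3*(-⅛) = -3/8 ≈ -0.37500)
-89*(-135 + T) = -89*(-135 - 3/8) = -89*(-1083/8) = 96387/8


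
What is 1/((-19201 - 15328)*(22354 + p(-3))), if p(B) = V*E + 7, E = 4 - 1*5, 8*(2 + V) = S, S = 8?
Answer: -1/772137498 ≈ -1.2951e-9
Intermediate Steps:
V = -1 (V = -2 + (⅛)*8 = -2 + 1 = -1)
E = -1 (E = 4 - 5 = -1)
p(B) = 8 (p(B) = -1*(-1) + 7 = 1 + 7 = 8)
1/((-19201 - 15328)*(22354 + p(-3))) = 1/((-19201 - 15328)*(22354 + 8)) = 1/(-34529*22362) = 1/(-772137498) = -1/772137498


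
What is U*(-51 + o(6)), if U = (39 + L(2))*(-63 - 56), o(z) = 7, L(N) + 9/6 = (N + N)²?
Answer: 280126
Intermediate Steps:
L(N) = -3/2 + 4*N² (L(N) = -3/2 + (N + N)² = -3/2 + (2*N)² = -3/2 + 4*N²)
U = -12733/2 (U = (39 + (-3/2 + 4*2²))*(-63 - 56) = (39 + (-3/2 + 4*4))*(-119) = (39 + (-3/2 + 16))*(-119) = (39 + 29/2)*(-119) = (107/2)*(-119) = -12733/2 ≈ -6366.5)
U*(-51 + o(6)) = -12733*(-51 + 7)/2 = -12733/2*(-44) = 280126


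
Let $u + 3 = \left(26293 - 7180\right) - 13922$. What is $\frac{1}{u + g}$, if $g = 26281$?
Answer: $\frac{1}{31469} \approx 3.1777 \cdot 10^{-5}$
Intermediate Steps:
$u = 5188$ ($u = -3 + \left(\left(26293 - 7180\right) - 13922\right) = -3 + \left(19113 - 13922\right) = -3 + 5191 = 5188$)
$\frac{1}{u + g} = \frac{1}{5188 + 26281} = \frac{1}{31469}$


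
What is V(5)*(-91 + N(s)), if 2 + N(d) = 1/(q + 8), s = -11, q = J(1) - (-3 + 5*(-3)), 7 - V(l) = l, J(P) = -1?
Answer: -4648/25 ≈ -185.92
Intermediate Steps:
V(l) = 7 - l
q = 17 (q = -1 - (-3 + 5*(-3)) = -1 - (-3 - 15) = -1 - 1*(-18) = -1 + 18 = 17)
N(d) = -49/25 (N(d) = -2 + 1/(17 + 8) = -2 + 1/25 = -49/25)
V(5)*(-91 + N(s)) = (7 - 1*5)*(-91 - 49/25) = (7 - 5)*(-2324/25) = 2*(-2324/25) = -4648/25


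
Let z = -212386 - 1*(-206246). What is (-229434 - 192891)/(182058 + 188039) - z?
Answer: 2271973255/370097 ≈ 6138.9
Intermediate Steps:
z = -6140 (z = -212386 + 206246 = -6140)
(-229434 - 192891)/(182058 + 188039) - z = (-229434 - 192891)/(182058 + 188039) - 1*(-6140) = -422325/370097 + 6140 = 2271973255/370097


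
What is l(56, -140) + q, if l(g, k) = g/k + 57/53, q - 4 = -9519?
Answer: -2521296/265 ≈ -9514.3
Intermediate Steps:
q = -9515 (q = 4 - 9519 = -9515)
l(g, k) = 57/53 + g/k (l(g, k) = g/k + 57*(1/53) = g/k + 57/53 = 57/53 + g/k)
l(56, -140) + q = (57/53 + 56/(-140)) - 9515 = (57/53 + 56*(-1/140)) - 9515 = (57/53 - ⅖) - 9515 = 179/265 - 9515 = -2521296/265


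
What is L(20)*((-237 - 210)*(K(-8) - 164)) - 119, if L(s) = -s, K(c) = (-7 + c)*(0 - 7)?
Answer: -527579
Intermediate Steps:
K(c) = 49 - 7*c (K(c) = (-7 + c)*(-7) = 49 - 7*c)
L(20)*((-237 - 210)*(K(-8) - 164)) - 119 = (-1*20)*((-237 - 210)*((49 - 7*(-8)) - 164)) - 119 = -(-8940)*((49 + 56) - 164) - 119 = -(-8940)*(105 - 164) - 119 = -(-8940)*(-59) - 119 = -20*26373 - 119 = -527460 - 119 = -527579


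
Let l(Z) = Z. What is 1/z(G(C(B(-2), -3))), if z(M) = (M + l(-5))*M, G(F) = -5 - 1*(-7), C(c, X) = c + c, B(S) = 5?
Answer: -⅙ ≈ -0.16667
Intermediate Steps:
C(c, X) = 2*c
G(F) = 2 (G(F) = -5 + 7 = 2)
z(M) = M*(-5 + M) (z(M) = (M - 5)*M = (-5 + M)*M = M*(-5 + M))
1/z(G(C(B(-2), -3))) = 1/(2*(-5 + 2)) = 1/(2*(-3)) = 1/(-6) = -⅙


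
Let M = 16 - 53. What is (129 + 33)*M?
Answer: -5994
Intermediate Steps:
M = -37
(129 + 33)*M = (129 + 33)*(-37) = 162*(-37) = -5994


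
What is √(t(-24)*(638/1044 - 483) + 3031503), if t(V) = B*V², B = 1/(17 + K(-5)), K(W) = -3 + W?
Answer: √27005671/3 ≈ 1732.2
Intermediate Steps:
B = ⅑ (B = 1/(17 + (-3 - 5)) = 1/(17 - 8) = 1/9 = ⅑ ≈ 0.11111)
t(V) = V²/9
√(t(-24)*(638/1044 - 483) + 3031503) = √(((⅑)*(-24)²)*(638/1044 - 483) + 3031503) = √(((⅑)*576)*(638*(1/1044) - 483) + 3031503) = √(64*(11/18 - 483) + 3031503) = √(64*(-8683/18) + 3031503) = √(-277856/9 + 3031503) = √(27005671/9) = √27005671/3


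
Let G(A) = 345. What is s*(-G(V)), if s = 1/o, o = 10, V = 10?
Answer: -69/2 ≈ -34.500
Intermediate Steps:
s = ⅒ (s = 1/10 = ⅒ ≈ 0.10000)
s*(-G(V)) = (-1*345)/10 = (⅒)*(-345) = -69/2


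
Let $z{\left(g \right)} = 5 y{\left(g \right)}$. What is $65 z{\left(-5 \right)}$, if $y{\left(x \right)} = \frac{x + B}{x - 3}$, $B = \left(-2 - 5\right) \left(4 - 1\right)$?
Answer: $\frac{4225}{4} \approx 1056.3$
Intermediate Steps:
$B = -21$ ($B = \left(-7\right) 3 = -21$)
$y{\left(x \right)} = \frac{-21 + x}{-3 + x}$ ($y{\left(x \right)} = \frac{x - 21}{x - 3} = \frac{-21 + x}{-3 + x}$)
$z{\left(g \right)} = \frac{5 \left(-21 + g\right)}{-3 + g}$ ($z{\left(g \right)} = 5 \frac{-21 + g}{-3 + g} = \frac{5 \left(-21 + g\right)}{-3 + g}$)
$65 z{\left(-5 \right)} = 65 \frac{5 \left(-21 - 5\right)}{-3 - 5} = 65 \cdot 5 \frac{1}{-8} \left(-26\right) = 65 \cdot 5 \left(- \frac{1}{8}\right) \left(-26\right) = 65 \cdot \frac{65}{4} = \frac{4225}{4}$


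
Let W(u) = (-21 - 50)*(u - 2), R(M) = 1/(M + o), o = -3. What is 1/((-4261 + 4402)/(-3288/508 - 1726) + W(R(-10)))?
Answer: 2860312/421553217 ≈ 0.0067852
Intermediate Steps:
R(M) = 1/(-3 + M) (R(M) = 1/(M - 3) = 1/(-3 + M))
W(u) = 142 - 71*u (W(u) = -71*(-2 + u) = 142 - 71*u)
1/((-4261 + 4402)/(-3288/508 - 1726) + W(R(-10))) = 1/((-4261 + 4402)/(-3288/508 - 1726) + (142 - 71/(-3 - 10))) = 1/(141/(-3288*1/508 - 1726) + (142 - 71/(-13))) = 1/(141/(-822/127 - 1726) + (142 - 71*(-1/13))) = 1/(141/(-220024/127) + (142 + 71/13)) = 1/(141*(-127/220024) + 1917/13) = 1/(-17907/220024 + 1917/13) = 1/(421553217/2860312) = 2860312/421553217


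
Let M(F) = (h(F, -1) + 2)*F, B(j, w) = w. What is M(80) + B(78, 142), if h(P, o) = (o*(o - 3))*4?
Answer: 1582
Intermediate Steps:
h(P, o) = 4*o*(-3 + o) (h(P, o) = (o*(-3 + o))*4 = 4*o*(-3 + o))
M(F) = 18*F (M(F) = (4*(-1)*(-3 - 1) + 2)*F = (4*(-1)*(-4) + 2)*F = (16 + 2)*F = 18*F)
M(80) + B(78, 142) = 18*80 + 142 = 1440 + 142 = 1582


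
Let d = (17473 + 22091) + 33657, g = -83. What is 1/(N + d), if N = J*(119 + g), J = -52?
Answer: 1/71349 ≈ 1.4016e-5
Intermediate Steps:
N = -1872 (N = -52*(119 - 83) = -52*36 = -1872)
d = 73221 (d = 39564 + 33657 = 73221)
1/(N + d) = 1/(-1872 + 73221) = 1/71349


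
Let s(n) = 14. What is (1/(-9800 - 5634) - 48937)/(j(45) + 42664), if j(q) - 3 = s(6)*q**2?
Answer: -755293659/1096076378 ≈ -0.68909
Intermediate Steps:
j(q) = 3 + 14*q**2
(1/(-9800 - 5634) - 48937)/(j(45) + 42664) = (1/(-9800 - 5634) - 48937)/((3 + 14*45**2) + 42664) = (1/(-15434) - 48937)/((3 + 14*2025) + 42664) = (-1/15434 - 48937)/((3 + 28350) + 42664) = -755293659/(15434*(28353 + 42664)) = -755293659/15434/71017 = -755293659/15434*1/71017 = -755293659/1096076378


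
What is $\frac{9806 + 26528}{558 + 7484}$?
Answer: $\frac{18167}{4021} \approx 4.518$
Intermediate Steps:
$\frac{9806 + 26528}{558 + 7484} = \frac{36334}{8042} = 36334 \cdot \frac{1}{8042} = \frac{18167}{4021}$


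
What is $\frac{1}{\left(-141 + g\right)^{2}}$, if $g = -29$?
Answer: $\frac{1}{28900} \approx 3.4602 \cdot 10^{-5}$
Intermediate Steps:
$\frac{1}{\left(-141 + g\right)^{2}} = \frac{1}{\left(-141 - 29\right)^{2}} = \frac{1}{\left(-170\right)^{2}} = \frac{1}{28900}$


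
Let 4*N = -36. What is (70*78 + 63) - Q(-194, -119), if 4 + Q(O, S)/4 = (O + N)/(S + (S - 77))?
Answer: 249139/45 ≈ 5536.4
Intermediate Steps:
N = -9 (N = (¼)*(-36) = -9)
Q(O, S) = -16 + 4*(-9 + O)/(-77 + 2*S) (Q(O, S) = -16 + 4*((O - 9)/(S + (S - 77))) = -16 + 4*((-9 + O)/(S + (-77 + S))) = -16 + 4*((-9 + O)/(-77 + 2*S)) = -16 + 4*(-9 + O)/(-77 + 2*S))
(70*78 + 63) - Q(-194, -119) = (70*78 + 63) - 4*(299 - 194 - 8*(-119))/(-77 + 2*(-119)) = (5460 + 63) - 4*(299 - 194 + 952)/(-77 - 238) = 5523 - 4*1057/(-315) = 5523 - 4*(-1)*1057/315 = 5523 - 1*(-604/45) = 5523 + 604/45 = 249139/45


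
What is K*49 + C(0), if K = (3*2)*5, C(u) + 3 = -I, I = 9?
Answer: 1458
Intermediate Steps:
C(u) = -12 (C(u) = -3 - 1*9 = -3 - 9 = -12)
K = 30 (K = 6*5 = 30)
K*49 + C(0) = 30*49 - 12 = 1470 - 12 = 1458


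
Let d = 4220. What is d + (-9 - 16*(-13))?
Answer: 4419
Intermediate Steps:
d + (-9 - 16*(-13)) = 4220 + (-9 - 16*(-13)) = 4220 + (-9 + 208) = 4220 + 199 = 4419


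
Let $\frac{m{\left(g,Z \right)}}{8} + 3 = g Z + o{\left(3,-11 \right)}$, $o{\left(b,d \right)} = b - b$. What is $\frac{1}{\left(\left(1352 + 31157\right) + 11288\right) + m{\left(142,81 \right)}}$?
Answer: $\frac{1}{135789} \approx 7.3644 \cdot 10^{-6}$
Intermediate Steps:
$o{\left(b,d \right)} = 0$
$m{\left(g,Z \right)} = -24 + 8 Z g$ ($m{\left(g,Z \right)} = -24 + 8 \left(g Z + 0\right) = -24 + 8 \left(Z g + 0\right) = -24 + 8 Z g$)
$\frac{1}{\left(\left(1352 + 31157\right) + 11288\right) + m{\left(142,81 \right)}} = \frac{1}{\left(\left(1352 + 31157\right) + 11288\right) - \left(24 - 92016\right)} = \frac{1}{\left(32509 + 11288\right) + \left(-24 + 92016\right)} = \frac{1}{43797 + 91992} = \frac{1}{135789}$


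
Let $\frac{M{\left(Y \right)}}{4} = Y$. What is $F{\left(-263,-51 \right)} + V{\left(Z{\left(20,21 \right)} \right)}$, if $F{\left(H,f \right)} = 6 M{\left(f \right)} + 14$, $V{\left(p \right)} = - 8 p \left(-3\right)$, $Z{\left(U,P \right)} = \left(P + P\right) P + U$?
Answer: $20438$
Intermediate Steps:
$M{\left(Y \right)} = 4 Y$
$Z{\left(U,P \right)} = U + 2 P^{2}$ ($Z{\left(U,P \right)} = 2 P P + U = 2 P^{2} + U = U + 2 P^{2}$)
$V{\left(p \right)} = 24 p$
$F{\left(H,f \right)} = 14 + 24 f$ ($F{\left(H,f \right)} = 6 \cdot 4 f + 14 = 24 f + 14 = 14 + 24 f$)
$F{\left(-263,-51 \right)} + V{\left(Z{\left(20,21 \right)} \right)} = \left(14 + 24 \left(-51\right)\right) + 24 \left(20 + 2 \cdot 21^{2}\right) = \left(14 - 1224\right) + 24 \left(20 + 2 \cdot 441\right) = -1210 + 24 \left(20 + 882\right) = -1210 + 24 \cdot 902 = -1210 + 21648 = 20438$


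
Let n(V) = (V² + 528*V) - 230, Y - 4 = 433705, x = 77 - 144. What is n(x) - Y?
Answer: -464826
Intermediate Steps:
x = -67
Y = 433709 (Y = 4 + 433705 = 433709)
n(V) = -230 + V² + 528*V
n(x) - Y = (-230 + (-67)² + 528*(-67)) - 1*433709 = (-230 + 4489 - 35376) - 433709 = -31117 - 433709 = -464826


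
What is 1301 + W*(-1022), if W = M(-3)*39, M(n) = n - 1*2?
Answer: 200591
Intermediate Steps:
M(n) = -2 + n (M(n) = n - 2 = -2 + n)
W = -195 (W = (-2 - 3)*39 = -5*39 = -195)
1301 + W*(-1022) = 1301 - 195*(-1022) = 1301 + 199290 = 200591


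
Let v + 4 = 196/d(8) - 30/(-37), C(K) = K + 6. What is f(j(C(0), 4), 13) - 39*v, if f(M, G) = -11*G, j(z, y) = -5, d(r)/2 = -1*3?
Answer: 46449/37 ≈ 1255.4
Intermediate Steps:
d(r) = -6 (d(r) = 2*(-1*3) = 2*(-3) = -6)
C(K) = 6 + K
v = -3980/111 (v = -4 + (196/(-6) - 30/(-37)) = -4 + (196*(-1/6) - 30*(-1/37)) = -4 + (-98/3 + 30/37) = -4 - 3536/111 = -3980/111 ≈ -35.856)
f(j(C(0), 4), 13) - 39*v = -11*13 - 39*(-3980/111) = -143 + 51740/37 = 46449/37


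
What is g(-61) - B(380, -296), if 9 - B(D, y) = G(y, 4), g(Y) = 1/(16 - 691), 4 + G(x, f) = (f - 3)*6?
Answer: -4726/675 ≈ -7.0015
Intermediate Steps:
G(x, f) = -22 + 6*f (G(x, f) = -4 + (f - 3)*6 = -4 + (-3 + f)*6 = -4 + (-18 + 6*f) = -22 + 6*f)
g(Y) = -1/675 (g(Y) = 1/(-675) = -1/675)
B(D, y) = 7 (B(D, y) = 9 - (-22 + 6*4) = 9 - (-22 + 24) = 9 - 1*2 = 9 - 2 = 7)
g(-61) - B(380, -296) = -1/675 - 1*7 = -1/675 - 7 = -4726/675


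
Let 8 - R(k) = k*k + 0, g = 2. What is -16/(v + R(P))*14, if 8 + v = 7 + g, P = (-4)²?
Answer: 224/247 ≈ 0.90688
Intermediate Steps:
P = 16
R(k) = 8 - k² (R(k) = 8 - (k*k + 0) = 8 - (k² + 0) = 8 - k²)
v = 1 (v = -8 + (7 + 2) = -8 + 9 = 1)
-16/(v + R(P))*14 = -16/(1 + (8 - 1*16²))*14 = -16/(1 + (8 - 1*256))*14 = -16/(1 + (8 - 256))*14 = -16/(1 - 248)*14 = -16/(-247)*14 = -16*(-1/247)*14 = (16/247)*14 = 224/247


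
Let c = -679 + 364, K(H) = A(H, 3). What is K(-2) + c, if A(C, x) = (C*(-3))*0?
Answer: -315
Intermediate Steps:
A(C, x) = 0 (A(C, x) = -3*C*0 = 0)
K(H) = 0
c = -315
K(-2) + c = 0 - 315 = -315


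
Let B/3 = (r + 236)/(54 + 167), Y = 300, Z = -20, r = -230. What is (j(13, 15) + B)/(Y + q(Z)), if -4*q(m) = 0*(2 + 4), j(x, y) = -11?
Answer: -2413/66300 ≈ -0.036395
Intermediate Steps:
q(m) = 0 (q(m) = -0*(2 + 4) = -0*6 = -¼*0 = 0)
B = 18/221 (B = 3*((-230 + 236)/(54 + 167)) = 3*(6/221) = 18/221 ≈ 0.081448)
(j(13, 15) + B)/(Y + q(Z)) = (-11 + 18/221)/(300 + 0) = -2413/221/300 = -2413/221*1/300 = -2413/66300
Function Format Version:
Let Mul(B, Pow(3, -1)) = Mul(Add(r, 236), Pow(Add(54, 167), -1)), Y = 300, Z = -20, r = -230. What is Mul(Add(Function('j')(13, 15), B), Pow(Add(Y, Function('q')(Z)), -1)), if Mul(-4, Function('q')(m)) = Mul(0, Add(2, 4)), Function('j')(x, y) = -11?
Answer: Rational(-2413, 66300) ≈ -0.036395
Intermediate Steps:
Function('q')(m) = 0 (Function('q')(m) = Mul(Rational(-1, 4), Mul(0, Add(2, 4))) = Mul(Rational(-1, 4), Mul(0, 6)) = Mul(Rational(-1, 4), 0) = 0)
B = Rational(18, 221) (B = Mul(3, Mul(Add(-230, 236), Pow(Add(54, 167), -1))) = Mul(3, Mul(6, Pow(221, -1))) = Mul(3, Mul(6, Rational(1, 221))) = Mul(3, Rational(6, 221)) = Rational(18, 221) ≈ 0.081448)
Mul(Add(Function('j')(13, 15), B), Pow(Add(Y, Function('q')(Z)), -1)) = Mul(Add(-11, Rational(18, 221)), Pow(Add(300, 0), -1)) = Mul(Rational(-2413, 221), Pow(300, -1)) = Mul(Rational(-2413, 221), Rational(1, 300)) = Rational(-2413, 66300)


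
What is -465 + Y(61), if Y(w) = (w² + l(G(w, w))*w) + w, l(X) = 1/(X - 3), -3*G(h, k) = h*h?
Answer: 12372227/3730 ≈ 3316.9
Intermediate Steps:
G(h, k) = -h²/3 (G(h, k) = -h*h/3 = -h²/3)
l(X) = 1/(-3 + X)
Y(w) = w + w² + w/(-3 - w²/3) (Y(w) = (w² + w/(-3 - w²/3)) + w = w + w² + w/(-3 - w²/3))
-465 + Y(61) = -465 + 61*(-3 + (1 + 61)*(9 + 61²))/(9 + 61²) = -465 + 61*(-3 + 62*(9 + 3721))/(9 + 3721) = -465 + 61*(-3 + 62*3730)/3730 = -465 + 61*(1/3730)*(-3 + 231260) = -465 + 61*(1/3730)*231257 = -465 + 14106677/3730 = 12372227/3730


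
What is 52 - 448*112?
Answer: -50124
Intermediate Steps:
52 - 448*112 = 52 - 50176 = -50124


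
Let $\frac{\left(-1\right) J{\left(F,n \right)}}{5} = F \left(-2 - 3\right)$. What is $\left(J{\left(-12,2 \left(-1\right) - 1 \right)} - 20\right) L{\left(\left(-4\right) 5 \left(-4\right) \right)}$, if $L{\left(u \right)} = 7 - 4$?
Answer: $-960$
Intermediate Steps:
$L{\left(u \right)} = 3$ ($L{\left(u \right)} = 7 - 4 = 3$)
$J{\left(F,n \right)} = 25 F$ ($J{\left(F,n \right)} = - 5 F \left(-2 - 3\right) = - 5 F \left(-5\right) = - 5 \left(- 5 F\right) = 25 F$)
$\left(J{\left(-12,2 \left(-1\right) - 1 \right)} - 20\right) L{\left(\left(-4\right) 5 \left(-4\right) \right)} = \left(25 \left(-12\right) - 20\right) 3 = \left(-300 - 20\right) 3 = \left(-320\right) 3 = -960$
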